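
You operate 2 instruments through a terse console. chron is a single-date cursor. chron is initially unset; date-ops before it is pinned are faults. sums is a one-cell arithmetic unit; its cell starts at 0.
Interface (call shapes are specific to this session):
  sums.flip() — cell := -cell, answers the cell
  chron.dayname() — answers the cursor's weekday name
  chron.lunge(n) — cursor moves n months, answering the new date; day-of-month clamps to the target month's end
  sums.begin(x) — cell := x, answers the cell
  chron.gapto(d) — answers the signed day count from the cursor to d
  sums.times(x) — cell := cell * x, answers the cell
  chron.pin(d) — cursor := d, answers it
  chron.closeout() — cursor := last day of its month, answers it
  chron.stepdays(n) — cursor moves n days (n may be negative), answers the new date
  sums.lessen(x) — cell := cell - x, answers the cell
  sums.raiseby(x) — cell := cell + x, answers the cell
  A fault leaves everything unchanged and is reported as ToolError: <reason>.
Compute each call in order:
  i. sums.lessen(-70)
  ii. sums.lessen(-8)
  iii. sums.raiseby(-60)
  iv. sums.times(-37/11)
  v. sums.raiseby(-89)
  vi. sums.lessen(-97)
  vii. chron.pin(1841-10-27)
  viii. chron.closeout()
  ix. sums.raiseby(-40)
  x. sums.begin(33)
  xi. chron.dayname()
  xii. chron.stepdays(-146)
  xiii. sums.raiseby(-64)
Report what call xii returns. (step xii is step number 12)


Then sums.lessen using -70, — result: 70.
Invoking sums.lessen using -8, giving 78.
I call sums.raiseby using -60, yielding 18.
Using sums.times using -37/11, and see -666/11.
Now I run sums.raiseby using -89, and see -1645/11.
Invoking sums.lessen using -97, yielding -578/11.
Next I call chron.pin using 1841-10-27, — result: 1841-10-27.
Now I run chron.closeout(), and get 1841-10-31.
Next I call sums.raiseby using -40, and get -1018/11.
I invoke sums.begin using 33, which returns 33.
I invoke chron.dayname(), giving Sunday.
I try chron.stepdays using -146, which returns 1841-06-07.
I use sums.raiseby using -64, and get -31.

Answer: 1841-06-07


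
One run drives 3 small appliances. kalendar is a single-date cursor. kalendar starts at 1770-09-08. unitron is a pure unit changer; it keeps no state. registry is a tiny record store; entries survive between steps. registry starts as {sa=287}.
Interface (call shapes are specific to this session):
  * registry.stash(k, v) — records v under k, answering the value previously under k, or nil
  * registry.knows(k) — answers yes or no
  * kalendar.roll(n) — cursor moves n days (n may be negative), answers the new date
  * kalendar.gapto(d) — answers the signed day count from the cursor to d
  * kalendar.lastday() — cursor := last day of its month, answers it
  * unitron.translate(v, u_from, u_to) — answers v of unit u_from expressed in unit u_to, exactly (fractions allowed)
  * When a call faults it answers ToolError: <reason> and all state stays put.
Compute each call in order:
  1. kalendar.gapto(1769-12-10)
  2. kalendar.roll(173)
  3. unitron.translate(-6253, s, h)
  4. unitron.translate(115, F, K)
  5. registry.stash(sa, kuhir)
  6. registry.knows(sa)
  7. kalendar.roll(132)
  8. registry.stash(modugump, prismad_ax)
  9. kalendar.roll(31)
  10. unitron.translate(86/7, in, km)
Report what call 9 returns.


Answer: 1771-08-10

Derivation:
-> kalendar.gapto(1769-12-10)
<- -272
-> kalendar.roll(173)
<- 1771-02-28
-> unitron.translate(-6253, s, h)
<- -6253/3600
-> unitron.translate(115, F, K)
<- 57467/180
-> registry.stash(sa, kuhir)
<- 287
-> registry.knows(sa)
<- yes
-> kalendar.roll(132)
<- 1771-07-10
-> registry.stash(modugump, prismad_ax)
<- nil
-> kalendar.roll(31)
<- 1771-08-10
-> unitron.translate(86/7, in, km)
<- 5461/17500000


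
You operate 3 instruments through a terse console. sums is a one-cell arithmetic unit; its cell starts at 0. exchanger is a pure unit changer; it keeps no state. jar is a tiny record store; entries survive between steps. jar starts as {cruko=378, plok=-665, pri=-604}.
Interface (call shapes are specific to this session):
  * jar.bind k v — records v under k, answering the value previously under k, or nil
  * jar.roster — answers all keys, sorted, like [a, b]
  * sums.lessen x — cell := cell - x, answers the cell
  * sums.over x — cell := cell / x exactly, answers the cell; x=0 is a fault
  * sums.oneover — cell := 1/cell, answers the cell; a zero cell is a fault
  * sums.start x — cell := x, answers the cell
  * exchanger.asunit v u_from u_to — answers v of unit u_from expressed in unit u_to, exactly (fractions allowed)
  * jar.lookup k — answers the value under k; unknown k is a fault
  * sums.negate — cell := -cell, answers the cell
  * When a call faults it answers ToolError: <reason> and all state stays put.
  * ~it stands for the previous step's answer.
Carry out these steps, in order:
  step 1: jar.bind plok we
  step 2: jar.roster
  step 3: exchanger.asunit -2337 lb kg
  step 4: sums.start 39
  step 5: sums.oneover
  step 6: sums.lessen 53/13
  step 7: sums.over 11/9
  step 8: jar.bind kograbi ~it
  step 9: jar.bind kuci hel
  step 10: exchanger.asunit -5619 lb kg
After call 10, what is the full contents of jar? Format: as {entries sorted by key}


→ jar.bind(k='plok', v='we')
← -665
→ jar.roster()
← [cruko, plok, pri]
→ exchanger.asunit(v='-2337', u_from='lb', u_to='kg')
← -106004536869/100000000
→ sums.start(x='39')
← 39
→ sums.oneover()
← 1/39
→ sums.lessen(x='53/13')
← -158/39
→ sums.over(x='11/9')
← -474/143
→ jar.bind(k='kograbi', v='~it')
← nil
→ jar.bind(k='kuci', v='hel')
← nil
→ exchanger.asunit(v='-5619', u_from='lb', u_to='kg')
← -254873552703/100000000

Answer: {cruko=378, kograbi=-474/143, kuci=hel, plok=we, pri=-604}


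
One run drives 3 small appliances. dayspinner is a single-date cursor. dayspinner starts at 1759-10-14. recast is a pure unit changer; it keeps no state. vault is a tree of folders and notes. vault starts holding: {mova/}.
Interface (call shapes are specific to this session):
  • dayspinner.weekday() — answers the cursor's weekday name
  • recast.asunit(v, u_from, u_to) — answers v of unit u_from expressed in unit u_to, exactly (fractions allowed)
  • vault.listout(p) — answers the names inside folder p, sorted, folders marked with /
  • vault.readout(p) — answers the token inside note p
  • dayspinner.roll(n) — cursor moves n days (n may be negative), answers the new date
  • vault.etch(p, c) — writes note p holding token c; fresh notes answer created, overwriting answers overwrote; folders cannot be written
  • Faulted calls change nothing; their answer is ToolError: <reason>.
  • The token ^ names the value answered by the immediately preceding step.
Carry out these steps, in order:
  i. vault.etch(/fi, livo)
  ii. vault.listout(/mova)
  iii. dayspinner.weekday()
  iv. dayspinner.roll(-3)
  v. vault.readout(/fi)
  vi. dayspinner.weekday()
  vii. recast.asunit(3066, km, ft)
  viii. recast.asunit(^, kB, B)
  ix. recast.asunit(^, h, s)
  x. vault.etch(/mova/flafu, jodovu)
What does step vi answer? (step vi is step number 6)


Answer: Thursday

Derivation:
% vault.etch /fi livo
[out] created
% vault.listout /mova
[out] []
% dayspinner.weekday
[out] Sunday
% dayspinner.roll -3
[out] 1759-10-11
% vault.readout /fi
[out] livo
% dayspinner.weekday
[out] Thursday
% recast.asunit 3066 km ft
[out] 1277500000/127
% recast.asunit ^ kB B
[out] 1277500000000/127
% recast.asunit ^ h s
[out] 4599000000000000/127
% vault.etch /mova/flafu jodovu
[out] created


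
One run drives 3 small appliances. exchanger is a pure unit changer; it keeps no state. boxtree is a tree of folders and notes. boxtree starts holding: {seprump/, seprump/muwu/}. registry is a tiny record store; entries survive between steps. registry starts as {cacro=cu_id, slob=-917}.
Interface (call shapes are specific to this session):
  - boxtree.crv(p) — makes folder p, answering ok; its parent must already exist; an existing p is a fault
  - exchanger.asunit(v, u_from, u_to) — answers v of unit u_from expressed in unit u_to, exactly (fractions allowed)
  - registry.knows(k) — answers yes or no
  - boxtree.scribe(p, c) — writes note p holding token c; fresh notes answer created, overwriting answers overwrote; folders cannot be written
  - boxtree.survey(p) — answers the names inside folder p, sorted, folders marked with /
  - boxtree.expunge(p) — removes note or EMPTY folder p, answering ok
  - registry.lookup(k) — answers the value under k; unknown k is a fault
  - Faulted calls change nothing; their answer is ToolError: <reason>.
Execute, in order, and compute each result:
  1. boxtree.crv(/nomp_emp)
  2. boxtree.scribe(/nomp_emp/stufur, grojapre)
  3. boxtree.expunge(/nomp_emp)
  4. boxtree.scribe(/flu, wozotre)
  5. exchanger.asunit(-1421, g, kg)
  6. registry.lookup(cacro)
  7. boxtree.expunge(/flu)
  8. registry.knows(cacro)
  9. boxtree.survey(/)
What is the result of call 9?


-- 1. crv(p=/nomp_emp) : ok
-- 2. scribe(p=/nomp_emp/stufur, c=grojapre) : created
-- 3. expunge(p=/nomp_emp) : ToolError: not empty
-- 4. scribe(p=/flu, c=wozotre) : created
-- 5. asunit(v=-1421, u_from=g, u_to=kg) : -1421/1000
-- 6. lookup(k=cacro) : cu_id
-- 7. expunge(p=/flu) : ok
-- 8. knows(k=cacro) : yes
-- 9. survey(p=/) : [nomp_emp/, seprump/]

Answer: [nomp_emp/, seprump/]


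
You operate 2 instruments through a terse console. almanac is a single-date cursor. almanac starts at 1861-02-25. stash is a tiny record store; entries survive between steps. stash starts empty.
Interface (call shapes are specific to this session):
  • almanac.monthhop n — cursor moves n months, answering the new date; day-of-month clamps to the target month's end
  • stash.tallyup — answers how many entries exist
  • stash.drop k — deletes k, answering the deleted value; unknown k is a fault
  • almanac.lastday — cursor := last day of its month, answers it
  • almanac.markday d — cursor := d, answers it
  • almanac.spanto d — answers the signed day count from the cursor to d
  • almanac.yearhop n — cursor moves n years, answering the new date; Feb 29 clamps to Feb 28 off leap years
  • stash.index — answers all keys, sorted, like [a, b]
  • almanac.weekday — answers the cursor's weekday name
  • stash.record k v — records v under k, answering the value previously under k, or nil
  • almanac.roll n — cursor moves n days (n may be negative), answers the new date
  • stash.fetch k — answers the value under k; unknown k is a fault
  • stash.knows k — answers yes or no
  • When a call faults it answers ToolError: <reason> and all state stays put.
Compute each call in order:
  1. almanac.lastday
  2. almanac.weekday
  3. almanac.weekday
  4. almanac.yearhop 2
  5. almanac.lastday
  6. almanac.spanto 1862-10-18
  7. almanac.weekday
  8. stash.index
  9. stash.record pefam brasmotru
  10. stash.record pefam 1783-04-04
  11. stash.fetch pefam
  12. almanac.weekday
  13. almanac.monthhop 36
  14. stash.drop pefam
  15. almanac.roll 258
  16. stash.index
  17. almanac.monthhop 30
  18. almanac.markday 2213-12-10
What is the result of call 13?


Do: lastday[]
See: 1861-02-28
Do: weekday[]
See: Thursday
Do: weekday[]
See: Thursday
Do: yearhop[n=2]
See: 1863-02-28
Do: lastday[]
See: 1863-02-28
Do: spanto[d=1862-10-18]
See: -133
Do: weekday[]
See: Saturday
Do: index[]
See: []
Do: record[k=pefam; v=brasmotru]
See: nil
Do: record[k=pefam; v=1783-04-04]
See: brasmotru
Do: fetch[k=pefam]
See: 1783-04-04
Do: weekday[]
See: Saturday
Do: monthhop[n=36]
See: 1866-02-28
Do: drop[k=pefam]
See: 1783-04-04
Do: roll[n=258]
See: 1866-11-13
Do: index[]
See: []
Do: monthhop[n=30]
See: 1869-05-13
Do: markday[d=2213-12-10]
See: 2213-12-10

Answer: 1866-02-28


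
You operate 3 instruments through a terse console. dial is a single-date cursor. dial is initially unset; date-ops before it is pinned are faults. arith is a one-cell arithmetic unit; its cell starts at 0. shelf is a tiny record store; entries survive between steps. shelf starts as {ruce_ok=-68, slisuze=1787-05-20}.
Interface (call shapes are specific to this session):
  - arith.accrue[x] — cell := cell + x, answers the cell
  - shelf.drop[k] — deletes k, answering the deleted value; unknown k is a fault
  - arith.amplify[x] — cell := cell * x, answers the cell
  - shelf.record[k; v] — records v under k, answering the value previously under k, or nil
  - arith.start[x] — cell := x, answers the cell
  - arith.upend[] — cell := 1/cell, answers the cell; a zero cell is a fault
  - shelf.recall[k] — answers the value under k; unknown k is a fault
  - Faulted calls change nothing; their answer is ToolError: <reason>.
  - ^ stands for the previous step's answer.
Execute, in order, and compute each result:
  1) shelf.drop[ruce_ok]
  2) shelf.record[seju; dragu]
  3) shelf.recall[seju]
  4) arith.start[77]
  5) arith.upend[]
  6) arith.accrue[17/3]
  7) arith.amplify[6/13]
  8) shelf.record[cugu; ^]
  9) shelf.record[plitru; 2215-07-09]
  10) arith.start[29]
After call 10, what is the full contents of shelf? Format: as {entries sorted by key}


CALL shelf.drop[k: ruce_ok]
RET  -68
CALL shelf.record[k: seju; v: dragu]
RET  nil
CALL shelf.recall[k: seju]
RET  dragu
CALL arith.start[x: 77]
RET  77
CALL arith.upend[]
RET  1/77
CALL arith.accrue[x: 17/3]
RET  1312/231
CALL arith.amplify[x: 6/13]
RET  2624/1001
CALL shelf.record[k: cugu; v: ^]
RET  nil
CALL shelf.record[k: plitru; v: 2215-07-09]
RET  nil
CALL arith.start[x: 29]
RET  29

Answer: {cugu=2624/1001, plitru=2215-07-09, seju=dragu, slisuze=1787-05-20}


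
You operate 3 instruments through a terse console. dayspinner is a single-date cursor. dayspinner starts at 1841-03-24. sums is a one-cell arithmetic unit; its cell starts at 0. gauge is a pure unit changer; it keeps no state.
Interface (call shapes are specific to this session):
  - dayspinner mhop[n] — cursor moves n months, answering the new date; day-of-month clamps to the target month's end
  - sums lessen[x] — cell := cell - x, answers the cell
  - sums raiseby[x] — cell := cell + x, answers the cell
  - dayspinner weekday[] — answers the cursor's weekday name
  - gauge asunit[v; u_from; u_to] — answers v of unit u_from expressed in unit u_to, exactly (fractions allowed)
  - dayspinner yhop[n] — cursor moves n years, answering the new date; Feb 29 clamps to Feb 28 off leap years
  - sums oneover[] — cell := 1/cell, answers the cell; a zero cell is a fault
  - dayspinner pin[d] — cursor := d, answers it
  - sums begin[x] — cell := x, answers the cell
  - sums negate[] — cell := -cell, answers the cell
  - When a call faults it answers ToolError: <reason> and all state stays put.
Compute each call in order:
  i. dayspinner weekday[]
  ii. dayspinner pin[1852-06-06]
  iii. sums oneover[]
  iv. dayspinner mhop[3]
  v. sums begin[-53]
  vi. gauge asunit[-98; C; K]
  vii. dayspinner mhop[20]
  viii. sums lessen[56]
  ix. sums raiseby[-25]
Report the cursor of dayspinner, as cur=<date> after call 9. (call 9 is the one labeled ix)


[in] dayspinner weekday
:: Wednesday
[in] dayspinner pin d=1852-06-06
:: 1852-06-06
[in] sums oneover
:: ToolError: reciprocal of zero
[in] dayspinner mhop n=3
:: 1852-09-06
[in] sums begin x=-53
:: -53
[in] gauge asunit v=-98 u_from=C u_to=K
:: 3503/20
[in] dayspinner mhop n=20
:: 1854-05-06
[in] sums lessen x=56
:: -109
[in] sums raiseby x=-25
:: -134

Answer: cur=1854-05-06


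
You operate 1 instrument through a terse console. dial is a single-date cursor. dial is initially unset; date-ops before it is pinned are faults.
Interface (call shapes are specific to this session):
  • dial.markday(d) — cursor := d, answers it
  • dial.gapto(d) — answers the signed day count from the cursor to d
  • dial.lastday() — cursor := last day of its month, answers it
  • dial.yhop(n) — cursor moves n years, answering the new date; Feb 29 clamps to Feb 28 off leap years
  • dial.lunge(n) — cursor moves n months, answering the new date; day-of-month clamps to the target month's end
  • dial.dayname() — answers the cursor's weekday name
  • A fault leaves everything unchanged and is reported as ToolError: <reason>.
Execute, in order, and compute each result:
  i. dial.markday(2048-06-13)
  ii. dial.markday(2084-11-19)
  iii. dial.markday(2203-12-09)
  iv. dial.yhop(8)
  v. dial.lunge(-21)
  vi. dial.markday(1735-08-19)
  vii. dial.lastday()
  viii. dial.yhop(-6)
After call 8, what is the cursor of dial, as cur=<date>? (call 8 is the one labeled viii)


$ dial.markday d: 2048-06-13
= 2048-06-13
$ dial.markday d: 2084-11-19
= 2084-11-19
$ dial.markday d: 2203-12-09
= 2203-12-09
$ dial.yhop n: 8
= 2211-12-09
$ dial.lunge n: -21
= 2210-03-09
$ dial.markday d: 1735-08-19
= 1735-08-19
$ dial.lastday
= 1735-08-31
$ dial.yhop n: -6
= 1729-08-31

Answer: cur=1729-08-31


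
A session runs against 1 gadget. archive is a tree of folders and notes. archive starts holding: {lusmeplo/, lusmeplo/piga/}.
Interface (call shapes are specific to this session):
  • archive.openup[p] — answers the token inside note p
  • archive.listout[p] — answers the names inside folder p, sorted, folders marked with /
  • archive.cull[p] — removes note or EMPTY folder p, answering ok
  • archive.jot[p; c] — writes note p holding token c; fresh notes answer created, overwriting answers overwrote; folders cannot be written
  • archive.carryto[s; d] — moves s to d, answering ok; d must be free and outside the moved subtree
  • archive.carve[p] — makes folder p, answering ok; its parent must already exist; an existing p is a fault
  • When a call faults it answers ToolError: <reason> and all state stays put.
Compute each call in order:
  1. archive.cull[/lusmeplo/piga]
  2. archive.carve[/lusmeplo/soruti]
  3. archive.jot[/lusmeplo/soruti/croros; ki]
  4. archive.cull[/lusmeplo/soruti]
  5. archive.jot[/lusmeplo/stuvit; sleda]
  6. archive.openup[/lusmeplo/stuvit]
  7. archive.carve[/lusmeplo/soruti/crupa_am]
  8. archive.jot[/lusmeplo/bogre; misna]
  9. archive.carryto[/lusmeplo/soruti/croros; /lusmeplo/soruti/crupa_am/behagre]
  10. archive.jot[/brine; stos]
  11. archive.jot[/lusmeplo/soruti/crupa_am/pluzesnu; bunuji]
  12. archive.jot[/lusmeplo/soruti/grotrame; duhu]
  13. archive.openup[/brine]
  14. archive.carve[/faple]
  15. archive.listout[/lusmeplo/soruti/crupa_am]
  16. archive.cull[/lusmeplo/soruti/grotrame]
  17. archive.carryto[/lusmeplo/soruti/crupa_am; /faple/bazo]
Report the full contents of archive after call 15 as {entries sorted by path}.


Answer: {brine=stos, faple/, lusmeplo/, lusmeplo/bogre=misna, lusmeplo/soruti/, lusmeplo/soruti/crupa_am/, lusmeplo/soruti/crupa_am/behagre=ki, lusmeplo/soruti/crupa_am/pluzesnu=bunuji, lusmeplo/soruti/grotrame=duhu, lusmeplo/stuvit=sleda}

Derivation:
% archive.cull p→/lusmeplo/piga
  ok
% archive.carve p→/lusmeplo/soruti
  ok
% archive.jot p→/lusmeplo/soruti/croros c→ki
  created
% archive.cull p→/lusmeplo/soruti
  ToolError: not empty
% archive.jot p→/lusmeplo/stuvit c→sleda
  created
% archive.openup p→/lusmeplo/stuvit
  sleda
% archive.carve p→/lusmeplo/soruti/crupa_am
  ok
% archive.jot p→/lusmeplo/bogre c→misna
  created
% archive.carryto s→/lusmeplo/soruti/croros d→/lusmeplo/soruti/crupa_am/behagre
  ok
% archive.jot p→/brine c→stos
  created
% archive.jot p→/lusmeplo/soruti/crupa_am/pluzesnu c→bunuji
  created
% archive.jot p→/lusmeplo/soruti/grotrame c→duhu
  created
% archive.openup p→/brine
  stos
% archive.carve p→/faple
  ok
% archive.listout p→/lusmeplo/soruti/crupa_am
  [behagre, pluzesnu]
% archive.cull p→/lusmeplo/soruti/grotrame
  ok
% archive.carryto s→/lusmeplo/soruti/crupa_am d→/faple/bazo
  ok


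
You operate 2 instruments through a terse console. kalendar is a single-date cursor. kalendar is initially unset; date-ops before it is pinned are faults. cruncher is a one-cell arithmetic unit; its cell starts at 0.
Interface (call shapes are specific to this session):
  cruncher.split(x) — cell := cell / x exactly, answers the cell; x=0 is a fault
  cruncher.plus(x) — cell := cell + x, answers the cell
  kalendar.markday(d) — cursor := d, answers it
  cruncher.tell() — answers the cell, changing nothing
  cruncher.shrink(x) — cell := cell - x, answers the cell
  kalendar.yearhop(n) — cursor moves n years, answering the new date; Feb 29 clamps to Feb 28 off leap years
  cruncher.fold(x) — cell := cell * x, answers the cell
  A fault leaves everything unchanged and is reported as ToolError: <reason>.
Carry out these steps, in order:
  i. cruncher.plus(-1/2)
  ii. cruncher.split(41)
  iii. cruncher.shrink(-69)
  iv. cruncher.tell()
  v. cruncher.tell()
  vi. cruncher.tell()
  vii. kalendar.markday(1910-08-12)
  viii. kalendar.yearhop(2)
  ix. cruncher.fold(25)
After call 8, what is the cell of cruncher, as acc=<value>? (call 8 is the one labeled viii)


Answer: acc=5657/82

Derivation:
I invoke plus using x=-1/2, and see -1/2.
Calling split using x=41, — result: -1/82.
Then shrink using x=-69, yielding 5657/82.
Using tell, → 5657/82.
Invoking tell: 5657/82.
Calling tell(), giving 5657/82.
Calling markday using d=1910-08-12, giving 1910-08-12.
Using yearhop using n=2, and see 1912-08-12.
Calling fold using x=25, and see 141425/82.


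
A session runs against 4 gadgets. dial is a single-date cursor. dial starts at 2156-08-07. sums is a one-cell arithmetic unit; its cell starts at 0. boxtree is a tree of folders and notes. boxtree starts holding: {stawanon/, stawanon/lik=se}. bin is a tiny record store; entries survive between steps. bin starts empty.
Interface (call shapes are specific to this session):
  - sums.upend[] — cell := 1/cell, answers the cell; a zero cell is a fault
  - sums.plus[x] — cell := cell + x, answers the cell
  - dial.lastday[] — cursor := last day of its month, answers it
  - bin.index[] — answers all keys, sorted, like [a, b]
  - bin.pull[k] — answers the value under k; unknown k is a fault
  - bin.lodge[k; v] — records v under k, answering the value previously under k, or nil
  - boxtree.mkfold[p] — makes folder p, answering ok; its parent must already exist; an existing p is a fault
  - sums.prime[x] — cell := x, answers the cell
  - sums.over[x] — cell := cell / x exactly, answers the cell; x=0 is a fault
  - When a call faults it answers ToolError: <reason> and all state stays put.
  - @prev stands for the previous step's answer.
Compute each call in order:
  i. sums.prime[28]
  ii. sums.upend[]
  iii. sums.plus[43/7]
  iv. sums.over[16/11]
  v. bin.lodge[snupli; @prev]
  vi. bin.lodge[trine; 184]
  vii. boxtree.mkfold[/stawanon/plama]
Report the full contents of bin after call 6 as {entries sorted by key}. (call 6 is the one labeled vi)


Answer: {snupli=1903/448, trine=184}

Derivation:
Act: prime[x='28']
Obs: 28
Act: upend[]
Obs: 1/28
Act: plus[x='43/7']
Obs: 173/28
Act: over[x='16/11']
Obs: 1903/448
Act: lodge[k='snupli'; v='@prev']
Obs: nil
Act: lodge[k='trine'; v='184']
Obs: nil
Act: mkfold[p='/stawanon/plama']
Obs: ok


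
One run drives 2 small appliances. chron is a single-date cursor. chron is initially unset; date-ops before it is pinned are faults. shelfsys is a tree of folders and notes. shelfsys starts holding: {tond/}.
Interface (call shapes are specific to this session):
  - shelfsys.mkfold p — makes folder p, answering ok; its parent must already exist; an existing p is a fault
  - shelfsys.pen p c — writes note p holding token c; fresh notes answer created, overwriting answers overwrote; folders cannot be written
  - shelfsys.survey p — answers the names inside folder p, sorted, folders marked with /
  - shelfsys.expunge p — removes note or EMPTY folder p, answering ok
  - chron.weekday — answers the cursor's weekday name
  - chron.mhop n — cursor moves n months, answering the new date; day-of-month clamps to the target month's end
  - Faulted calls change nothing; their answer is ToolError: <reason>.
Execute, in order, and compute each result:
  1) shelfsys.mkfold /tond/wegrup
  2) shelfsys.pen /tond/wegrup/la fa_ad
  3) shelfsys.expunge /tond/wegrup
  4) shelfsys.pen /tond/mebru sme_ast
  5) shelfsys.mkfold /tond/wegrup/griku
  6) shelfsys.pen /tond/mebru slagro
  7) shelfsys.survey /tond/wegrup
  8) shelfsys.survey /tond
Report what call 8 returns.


// 1. mkfold(p=/tond/wegrup) => ok
// 2. pen(p=/tond/wegrup/la, c=fa_ad) => created
// 3. expunge(p=/tond/wegrup) => ToolError: not empty
// 4. pen(p=/tond/mebru, c=sme_ast) => created
// 5. mkfold(p=/tond/wegrup/griku) => ok
// 6. pen(p=/tond/mebru, c=slagro) => overwrote
// 7. survey(p=/tond/wegrup) => [griku/, la]
// 8. survey(p=/tond) => [mebru, wegrup/]

Answer: [mebru, wegrup/]


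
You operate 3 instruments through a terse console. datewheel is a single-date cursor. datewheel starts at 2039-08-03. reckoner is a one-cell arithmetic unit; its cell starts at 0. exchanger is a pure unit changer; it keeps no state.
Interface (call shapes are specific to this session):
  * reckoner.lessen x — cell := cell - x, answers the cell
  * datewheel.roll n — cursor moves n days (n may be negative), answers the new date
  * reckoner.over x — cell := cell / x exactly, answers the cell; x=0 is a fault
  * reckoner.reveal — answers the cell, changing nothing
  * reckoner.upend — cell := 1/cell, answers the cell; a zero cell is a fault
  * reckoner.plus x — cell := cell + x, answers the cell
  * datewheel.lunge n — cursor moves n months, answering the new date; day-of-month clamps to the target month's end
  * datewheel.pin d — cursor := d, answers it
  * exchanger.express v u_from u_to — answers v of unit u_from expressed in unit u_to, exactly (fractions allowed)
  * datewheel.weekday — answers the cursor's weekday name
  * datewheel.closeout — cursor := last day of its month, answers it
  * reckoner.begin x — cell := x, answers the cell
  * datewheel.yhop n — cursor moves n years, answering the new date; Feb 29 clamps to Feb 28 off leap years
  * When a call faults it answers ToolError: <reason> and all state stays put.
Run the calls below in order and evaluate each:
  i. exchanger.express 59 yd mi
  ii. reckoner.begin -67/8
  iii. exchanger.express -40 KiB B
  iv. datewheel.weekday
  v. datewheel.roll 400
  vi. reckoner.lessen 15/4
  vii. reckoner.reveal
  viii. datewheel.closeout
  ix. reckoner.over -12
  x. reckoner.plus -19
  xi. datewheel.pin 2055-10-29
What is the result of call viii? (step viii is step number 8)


[in] exchanger.express v→59 u_from→yd u_to→mi
  59/1760
[in] reckoner.begin x→-67/8
  -67/8
[in] exchanger.express v→-40 u_from→KiB u_to→B
  -40960
[in] datewheel.weekday
  Wednesday
[in] datewheel.roll n→400
  2040-09-06
[in] reckoner.lessen x→15/4
  -97/8
[in] reckoner.reveal
  -97/8
[in] datewheel.closeout
  2040-09-30
[in] reckoner.over x→-12
  97/96
[in] reckoner.plus x→-19
  -1727/96
[in] datewheel.pin d→2055-10-29
  2055-10-29

Answer: 2040-09-30


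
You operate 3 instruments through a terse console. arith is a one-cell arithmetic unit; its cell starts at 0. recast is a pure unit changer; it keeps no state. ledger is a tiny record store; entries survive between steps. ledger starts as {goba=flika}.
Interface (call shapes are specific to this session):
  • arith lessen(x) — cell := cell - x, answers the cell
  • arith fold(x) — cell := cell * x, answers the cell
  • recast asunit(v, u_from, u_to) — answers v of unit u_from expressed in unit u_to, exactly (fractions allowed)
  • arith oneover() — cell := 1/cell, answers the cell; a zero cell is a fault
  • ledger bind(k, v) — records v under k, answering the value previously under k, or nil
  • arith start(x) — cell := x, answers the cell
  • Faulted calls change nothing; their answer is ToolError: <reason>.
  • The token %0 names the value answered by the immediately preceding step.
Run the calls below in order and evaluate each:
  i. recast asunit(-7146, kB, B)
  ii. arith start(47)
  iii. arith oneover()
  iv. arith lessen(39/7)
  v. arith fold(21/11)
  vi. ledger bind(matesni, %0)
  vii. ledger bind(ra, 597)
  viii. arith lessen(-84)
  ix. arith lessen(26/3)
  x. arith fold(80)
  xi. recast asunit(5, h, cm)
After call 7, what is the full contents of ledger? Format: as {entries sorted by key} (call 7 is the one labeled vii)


$ recast asunit v='-7146' u_from='kB' u_to='B'
= -7146000
$ arith start x='47'
= 47
$ arith oneover
= 1/47
$ arith lessen x='39/7'
= -1826/329
$ arith fold x='21/11'
= -498/47
$ ledger bind k='matesni' v='%0'
= nil
$ ledger bind k='ra' v='597'
= nil
$ arith lessen x='-84'
= 3450/47
$ arith lessen x='26/3'
= 9128/141
$ arith fold x='80'
= 730240/141
$ recast asunit v='5' u_from='h' u_to='cm'
= ToolError: incompatible units

Answer: {goba=flika, matesni=-498/47, ra=597}


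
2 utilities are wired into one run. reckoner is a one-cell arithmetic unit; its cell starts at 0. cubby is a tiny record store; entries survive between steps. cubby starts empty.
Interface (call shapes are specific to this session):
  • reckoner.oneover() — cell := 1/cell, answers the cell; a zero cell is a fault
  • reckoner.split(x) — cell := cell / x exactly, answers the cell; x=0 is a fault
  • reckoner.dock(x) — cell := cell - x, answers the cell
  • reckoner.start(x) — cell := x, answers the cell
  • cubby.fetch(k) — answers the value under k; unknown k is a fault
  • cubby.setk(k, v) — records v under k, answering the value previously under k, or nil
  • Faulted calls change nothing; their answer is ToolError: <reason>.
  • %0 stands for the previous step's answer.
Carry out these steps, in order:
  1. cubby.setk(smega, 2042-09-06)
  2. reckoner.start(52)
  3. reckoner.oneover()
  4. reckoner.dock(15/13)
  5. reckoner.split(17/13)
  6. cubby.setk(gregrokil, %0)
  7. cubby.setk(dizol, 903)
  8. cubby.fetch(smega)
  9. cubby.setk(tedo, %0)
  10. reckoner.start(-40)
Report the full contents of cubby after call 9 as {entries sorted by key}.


CALL cubby.setk[k='smega'; v='2042-09-06']
RET  nil
CALL reckoner.start[x='52']
RET  52
CALL reckoner.oneover[]
RET  1/52
CALL reckoner.dock[x='15/13']
RET  -59/52
CALL reckoner.split[x='17/13']
RET  -59/68
CALL cubby.setk[k='gregrokil'; v='%0']
RET  nil
CALL cubby.setk[k='dizol'; v='903']
RET  nil
CALL cubby.fetch[k='smega']
RET  2042-09-06
CALL cubby.setk[k='tedo'; v='%0']
RET  nil
CALL reckoner.start[x='-40']
RET  -40

Answer: {dizol=903, gregrokil=-59/68, smega=2042-09-06, tedo=2042-09-06}


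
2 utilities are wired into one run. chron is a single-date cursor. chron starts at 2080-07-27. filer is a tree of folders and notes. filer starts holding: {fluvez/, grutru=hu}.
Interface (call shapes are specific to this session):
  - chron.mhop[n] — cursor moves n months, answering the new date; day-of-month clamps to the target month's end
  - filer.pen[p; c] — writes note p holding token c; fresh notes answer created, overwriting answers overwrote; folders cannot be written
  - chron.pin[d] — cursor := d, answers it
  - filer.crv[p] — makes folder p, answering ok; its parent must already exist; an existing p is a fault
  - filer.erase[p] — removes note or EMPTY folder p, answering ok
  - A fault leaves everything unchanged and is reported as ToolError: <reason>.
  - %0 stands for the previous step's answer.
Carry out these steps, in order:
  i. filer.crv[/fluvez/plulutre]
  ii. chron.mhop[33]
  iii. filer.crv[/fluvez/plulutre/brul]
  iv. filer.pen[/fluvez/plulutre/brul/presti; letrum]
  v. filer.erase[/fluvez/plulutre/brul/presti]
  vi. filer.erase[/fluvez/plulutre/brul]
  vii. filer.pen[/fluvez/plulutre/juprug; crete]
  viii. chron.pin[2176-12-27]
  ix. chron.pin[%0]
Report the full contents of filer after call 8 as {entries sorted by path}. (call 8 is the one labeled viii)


Answer: {fluvez/, fluvez/plulutre/, fluvez/plulutre/juprug=crete, grutru=hu}

Derivation:
[in] filer.crv /fluvez/plulutre
:: ok
[in] chron.mhop 33
:: 2083-04-27
[in] filer.crv /fluvez/plulutre/brul
:: ok
[in] filer.pen /fluvez/plulutre/brul/presti letrum
:: created
[in] filer.erase /fluvez/plulutre/brul/presti
:: ok
[in] filer.erase /fluvez/plulutre/brul
:: ok
[in] filer.pen /fluvez/plulutre/juprug crete
:: created
[in] chron.pin 2176-12-27
:: 2176-12-27
[in] chron.pin %0
:: 2176-12-27


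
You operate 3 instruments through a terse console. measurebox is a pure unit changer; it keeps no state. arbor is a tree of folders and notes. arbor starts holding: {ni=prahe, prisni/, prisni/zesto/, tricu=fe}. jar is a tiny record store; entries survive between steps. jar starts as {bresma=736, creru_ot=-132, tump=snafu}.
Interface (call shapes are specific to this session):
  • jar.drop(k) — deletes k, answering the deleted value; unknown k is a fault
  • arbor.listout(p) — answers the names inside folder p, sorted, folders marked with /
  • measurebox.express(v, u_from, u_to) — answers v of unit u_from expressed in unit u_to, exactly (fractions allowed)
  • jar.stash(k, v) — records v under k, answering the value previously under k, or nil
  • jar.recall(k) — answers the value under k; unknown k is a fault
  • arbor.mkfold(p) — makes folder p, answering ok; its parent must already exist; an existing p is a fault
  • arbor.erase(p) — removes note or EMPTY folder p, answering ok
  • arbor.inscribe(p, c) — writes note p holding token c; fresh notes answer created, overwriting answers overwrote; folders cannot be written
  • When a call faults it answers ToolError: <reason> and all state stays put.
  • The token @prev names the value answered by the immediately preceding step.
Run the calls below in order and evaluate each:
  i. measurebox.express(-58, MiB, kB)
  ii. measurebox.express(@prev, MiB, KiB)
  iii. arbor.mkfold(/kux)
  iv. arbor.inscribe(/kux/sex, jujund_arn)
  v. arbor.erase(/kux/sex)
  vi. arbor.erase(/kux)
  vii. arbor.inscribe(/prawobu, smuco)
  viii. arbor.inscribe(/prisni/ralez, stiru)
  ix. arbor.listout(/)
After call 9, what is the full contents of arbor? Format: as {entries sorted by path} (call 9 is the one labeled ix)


Then measurebox.express(v: -58, u_from: MiB, u_to: kB), → -7602176/125.
Using measurebox.express(v: @prev, u_from: MiB, u_to: KiB), yielding -7784628224/125.
Invoking arbor.mkfold(p: /kux), yielding ok.
I call arbor.inscribe(p: /kux/sex, c: jujund_arn), → created.
I invoke arbor.erase(p: /kux/sex), and get ok.
I run arbor.erase(p: /kux), yielding ok.
I run arbor.inscribe(p: /prawobu, c: smuco), yielding created.
Using arbor.inscribe(p: /prisni/ralez, c: stiru), which returns created.
Using arbor.listout(p: /), — result: [ni, prawobu, prisni/, tricu].

Answer: {ni=prahe, prawobu=smuco, prisni/, prisni/ralez=stiru, prisni/zesto/, tricu=fe}


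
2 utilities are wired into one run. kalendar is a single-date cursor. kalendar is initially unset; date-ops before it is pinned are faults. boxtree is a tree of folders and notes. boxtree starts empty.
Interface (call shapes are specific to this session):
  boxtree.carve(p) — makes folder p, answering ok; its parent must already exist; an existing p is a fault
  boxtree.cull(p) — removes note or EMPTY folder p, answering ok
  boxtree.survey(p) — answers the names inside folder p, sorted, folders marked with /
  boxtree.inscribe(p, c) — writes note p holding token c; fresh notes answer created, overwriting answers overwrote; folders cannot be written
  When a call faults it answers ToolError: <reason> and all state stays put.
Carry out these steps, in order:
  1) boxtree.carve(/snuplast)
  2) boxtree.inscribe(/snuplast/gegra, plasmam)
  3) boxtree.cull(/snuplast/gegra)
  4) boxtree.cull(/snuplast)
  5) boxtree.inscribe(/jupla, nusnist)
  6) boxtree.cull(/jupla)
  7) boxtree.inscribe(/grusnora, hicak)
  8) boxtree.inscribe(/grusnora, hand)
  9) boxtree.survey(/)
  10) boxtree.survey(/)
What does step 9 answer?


Now I run boxtree.carve on p=/snuplast: ok.
I call boxtree.inscribe on p=/snuplast/gegra, c=plasmam, giving created.
Invoking boxtree.cull on p=/snuplast/gegra, → ok.
I try boxtree.cull on p=/snuplast, — result: ok.
Now I run boxtree.inscribe on p=/jupla, c=nusnist: created.
I use boxtree.cull on p=/jupla, and see ok.
Then boxtree.inscribe on p=/grusnora, c=hicak, yielding created.
I try boxtree.inscribe on p=/grusnora, c=hand, yielding overwrote.
I run boxtree.survey on p=/: [grusnora].
Next I call boxtree.survey on p=/, and get [grusnora].

Answer: [grusnora]


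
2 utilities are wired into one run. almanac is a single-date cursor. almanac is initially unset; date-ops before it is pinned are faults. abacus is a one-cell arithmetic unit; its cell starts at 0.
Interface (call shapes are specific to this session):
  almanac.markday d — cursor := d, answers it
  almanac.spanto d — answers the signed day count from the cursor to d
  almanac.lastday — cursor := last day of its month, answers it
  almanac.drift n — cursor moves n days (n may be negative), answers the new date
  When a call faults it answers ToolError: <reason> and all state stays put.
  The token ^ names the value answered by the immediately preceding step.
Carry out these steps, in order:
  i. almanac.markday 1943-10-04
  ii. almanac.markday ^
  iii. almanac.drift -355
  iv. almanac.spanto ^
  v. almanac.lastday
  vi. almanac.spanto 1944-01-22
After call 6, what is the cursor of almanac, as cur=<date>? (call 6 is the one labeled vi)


Answer: cur=1942-10-31

Derivation:
Step: almanac.markday[d: 1943-10-04]
Result: 1943-10-04
Step: almanac.markday[d: ^]
Result: 1943-10-04
Step: almanac.drift[n: -355]
Result: 1942-10-14
Step: almanac.spanto[d: ^]
Result: 0
Step: almanac.lastday[]
Result: 1942-10-31
Step: almanac.spanto[d: 1944-01-22]
Result: 448


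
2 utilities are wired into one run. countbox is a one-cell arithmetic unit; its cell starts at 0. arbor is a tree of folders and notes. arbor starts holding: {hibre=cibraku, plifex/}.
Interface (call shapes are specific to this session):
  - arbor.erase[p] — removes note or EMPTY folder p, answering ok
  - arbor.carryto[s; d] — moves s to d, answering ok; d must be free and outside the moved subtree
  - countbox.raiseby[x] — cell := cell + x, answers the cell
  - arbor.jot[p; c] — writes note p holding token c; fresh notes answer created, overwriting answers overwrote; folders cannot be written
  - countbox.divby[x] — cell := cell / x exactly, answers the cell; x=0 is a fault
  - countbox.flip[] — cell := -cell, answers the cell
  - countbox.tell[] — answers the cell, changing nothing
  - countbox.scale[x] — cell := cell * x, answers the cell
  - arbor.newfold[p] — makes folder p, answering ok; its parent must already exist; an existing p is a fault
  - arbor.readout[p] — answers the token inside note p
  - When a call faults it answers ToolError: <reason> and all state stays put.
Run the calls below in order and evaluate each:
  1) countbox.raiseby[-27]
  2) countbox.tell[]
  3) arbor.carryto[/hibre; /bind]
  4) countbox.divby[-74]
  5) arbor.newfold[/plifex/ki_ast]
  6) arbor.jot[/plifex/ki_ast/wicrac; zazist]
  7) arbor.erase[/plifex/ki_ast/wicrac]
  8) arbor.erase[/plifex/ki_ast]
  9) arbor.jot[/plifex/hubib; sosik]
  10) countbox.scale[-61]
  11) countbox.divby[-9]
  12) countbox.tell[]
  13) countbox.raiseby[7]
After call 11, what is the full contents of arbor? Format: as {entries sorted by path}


==> countbox.raiseby(x: -27)
<== -27
==> countbox.tell()
<== -27
==> arbor.carryto(s: /hibre, d: /bind)
<== ok
==> countbox.divby(x: -74)
<== 27/74
==> arbor.newfold(p: /plifex/ki_ast)
<== ok
==> arbor.jot(p: /plifex/ki_ast/wicrac, c: zazist)
<== created
==> arbor.erase(p: /plifex/ki_ast/wicrac)
<== ok
==> arbor.erase(p: /plifex/ki_ast)
<== ok
==> arbor.jot(p: /plifex/hubib, c: sosik)
<== created
==> countbox.scale(x: -61)
<== -1647/74
==> countbox.divby(x: -9)
<== 183/74
==> countbox.tell()
<== 183/74
==> countbox.raiseby(x: 7)
<== 701/74

Answer: {bind=cibraku, plifex/, plifex/hubib=sosik}


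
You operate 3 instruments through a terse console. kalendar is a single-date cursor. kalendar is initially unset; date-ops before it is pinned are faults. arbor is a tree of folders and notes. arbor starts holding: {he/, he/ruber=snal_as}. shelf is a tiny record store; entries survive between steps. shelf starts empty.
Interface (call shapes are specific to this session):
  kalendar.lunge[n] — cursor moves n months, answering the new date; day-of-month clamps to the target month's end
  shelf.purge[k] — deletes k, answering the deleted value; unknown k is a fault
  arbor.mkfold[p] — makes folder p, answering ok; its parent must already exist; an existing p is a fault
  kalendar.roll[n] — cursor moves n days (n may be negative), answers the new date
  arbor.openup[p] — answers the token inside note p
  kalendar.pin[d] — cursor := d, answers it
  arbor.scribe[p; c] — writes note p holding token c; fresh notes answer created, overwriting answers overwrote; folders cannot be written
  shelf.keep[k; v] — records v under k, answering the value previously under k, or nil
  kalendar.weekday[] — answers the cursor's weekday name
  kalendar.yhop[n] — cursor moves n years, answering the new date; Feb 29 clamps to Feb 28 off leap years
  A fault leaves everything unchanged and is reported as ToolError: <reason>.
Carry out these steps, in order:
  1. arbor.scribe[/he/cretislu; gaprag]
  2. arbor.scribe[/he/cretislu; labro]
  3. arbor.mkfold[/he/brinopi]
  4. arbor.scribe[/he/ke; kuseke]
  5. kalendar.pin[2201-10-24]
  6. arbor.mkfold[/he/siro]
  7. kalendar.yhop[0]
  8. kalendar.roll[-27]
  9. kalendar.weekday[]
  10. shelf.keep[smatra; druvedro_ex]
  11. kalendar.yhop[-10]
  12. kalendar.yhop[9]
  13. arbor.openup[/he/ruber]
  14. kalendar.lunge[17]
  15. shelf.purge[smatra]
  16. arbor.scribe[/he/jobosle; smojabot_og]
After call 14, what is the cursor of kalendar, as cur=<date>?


Answer: cur=2202-02-27

Derivation:
;; arbor.scribe(p→/he/cretislu, c→gaprag) => created
;; arbor.scribe(p→/he/cretislu, c→labro) => overwrote
;; arbor.mkfold(p→/he/brinopi) => ok
;; arbor.scribe(p→/he/ke, c→kuseke) => created
;; kalendar.pin(d→2201-10-24) => 2201-10-24
;; arbor.mkfold(p→/he/siro) => ok
;; kalendar.yhop(n→0) => 2201-10-24
;; kalendar.roll(n→-27) => 2201-09-27
;; kalendar.weekday() => Sunday
;; shelf.keep(k→smatra, v→druvedro_ex) => nil
;; kalendar.yhop(n→-10) => 2191-09-27
;; kalendar.yhop(n→9) => 2200-09-27
;; arbor.openup(p→/he/ruber) => snal_as
;; kalendar.lunge(n→17) => 2202-02-27
;; shelf.purge(k→smatra) => druvedro_ex
;; arbor.scribe(p→/he/jobosle, c→smojabot_og) => created
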